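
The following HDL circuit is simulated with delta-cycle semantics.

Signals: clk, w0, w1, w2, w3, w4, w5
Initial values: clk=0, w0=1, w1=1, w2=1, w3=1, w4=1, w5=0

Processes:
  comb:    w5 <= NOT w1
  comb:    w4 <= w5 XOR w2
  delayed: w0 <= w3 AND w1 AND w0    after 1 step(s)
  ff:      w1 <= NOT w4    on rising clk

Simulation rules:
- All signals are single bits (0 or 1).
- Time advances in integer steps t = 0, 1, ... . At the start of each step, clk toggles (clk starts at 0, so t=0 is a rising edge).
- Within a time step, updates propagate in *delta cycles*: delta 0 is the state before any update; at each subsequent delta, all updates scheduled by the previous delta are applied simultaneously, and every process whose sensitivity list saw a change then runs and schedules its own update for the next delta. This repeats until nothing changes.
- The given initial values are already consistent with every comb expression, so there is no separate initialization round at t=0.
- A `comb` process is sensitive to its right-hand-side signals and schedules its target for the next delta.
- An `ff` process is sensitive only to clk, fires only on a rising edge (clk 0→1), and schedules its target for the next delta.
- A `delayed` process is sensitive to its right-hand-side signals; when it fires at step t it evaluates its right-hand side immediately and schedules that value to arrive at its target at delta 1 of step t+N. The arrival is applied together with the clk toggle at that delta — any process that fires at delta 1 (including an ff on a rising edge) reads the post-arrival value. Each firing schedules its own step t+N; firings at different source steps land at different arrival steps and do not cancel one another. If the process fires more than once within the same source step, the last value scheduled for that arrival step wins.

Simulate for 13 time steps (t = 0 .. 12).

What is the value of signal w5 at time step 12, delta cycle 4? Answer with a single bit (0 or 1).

t=0 Δ0: w5=0 clk=0 w3=1 w1=1 w4=1 w0=1 w2=1
  Δ1: clk:0→1
  Δ2: w1:1→0
  Δ3: w5:0→1
  Δ4: w4:1→0
  (4Δ to stable)
t=1 Δ0: w5=1 clk=1 w3=1 w1=0 w4=0 w0=1 w2=1
  Δ1: clk:1→0, w0:1→0
  (1Δ to stable)
t=2 Δ0: w5=1 clk=0 w3=1 w1=0 w4=0 w0=0 w2=1
  Δ1: clk:0→1
  Δ2: w1:0→1
  Δ3: w5:1→0
  Δ4: w4:0→1
  (4Δ to stable)
t=3 Δ0: w5=0 clk=1 w3=1 w1=1 w4=1 w0=0 w2=1
  Δ1: clk:1→0
  (1Δ to stable)
t=4 Δ0: w5=0 clk=0 w3=1 w1=1 w4=1 w0=0 w2=1
  Δ1: clk:0→1
  Δ2: w1:1→0
  Δ3: w5:0→1
  Δ4: w4:1→0
  (4Δ to stable)
t=5 Δ0: w5=1 clk=1 w3=1 w1=0 w4=0 w0=0 w2=1
  Δ1: clk:1→0
  (1Δ to stable)
t=6 Δ0: w5=1 clk=0 w3=1 w1=0 w4=0 w0=0 w2=1
  Δ1: clk:0→1
  Δ2: w1:0→1
  Δ3: w5:1→0
  Δ4: w4:0→1
  (4Δ to stable)
t=7 Δ0: w5=0 clk=1 w3=1 w1=1 w4=1 w0=0 w2=1
  Δ1: clk:1→0
  (1Δ to stable)
t=8 Δ0: w5=0 clk=0 w3=1 w1=1 w4=1 w0=0 w2=1
  Δ1: clk:0→1
  Δ2: w1:1→0
  Δ3: w5:0→1
  Δ4: w4:1→0
  (4Δ to stable)
t=9 Δ0: w5=1 clk=1 w3=1 w1=0 w4=0 w0=0 w2=1
  Δ1: clk:1→0
  (1Δ to stable)
t=10 Δ0: w5=1 clk=0 w3=1 w1=0 w4=0 w0=0 w2=1
  Δ1: clk:0→1
  Δ2: w1:0→1
  Δ3: w5:1→0
  Δ4: w4:0→1
  (4Δ to stable)
t=11 Δ0: w5=0 clk=1 w3=1 w1=1 w4=1 w0=0 w2=1
  Δ1: clk:1→0
  (1Δ to stable)
t=12 Δ0: w5=0 clk=0 w3=1 w1=1 w4=1 w0=0 w2=1
  Δ1: clk:0→1
  Δ2: w1:1→0
  Δ3: w5:0→1
  Δ4: w4:1→0
  (4Δ to stable)

1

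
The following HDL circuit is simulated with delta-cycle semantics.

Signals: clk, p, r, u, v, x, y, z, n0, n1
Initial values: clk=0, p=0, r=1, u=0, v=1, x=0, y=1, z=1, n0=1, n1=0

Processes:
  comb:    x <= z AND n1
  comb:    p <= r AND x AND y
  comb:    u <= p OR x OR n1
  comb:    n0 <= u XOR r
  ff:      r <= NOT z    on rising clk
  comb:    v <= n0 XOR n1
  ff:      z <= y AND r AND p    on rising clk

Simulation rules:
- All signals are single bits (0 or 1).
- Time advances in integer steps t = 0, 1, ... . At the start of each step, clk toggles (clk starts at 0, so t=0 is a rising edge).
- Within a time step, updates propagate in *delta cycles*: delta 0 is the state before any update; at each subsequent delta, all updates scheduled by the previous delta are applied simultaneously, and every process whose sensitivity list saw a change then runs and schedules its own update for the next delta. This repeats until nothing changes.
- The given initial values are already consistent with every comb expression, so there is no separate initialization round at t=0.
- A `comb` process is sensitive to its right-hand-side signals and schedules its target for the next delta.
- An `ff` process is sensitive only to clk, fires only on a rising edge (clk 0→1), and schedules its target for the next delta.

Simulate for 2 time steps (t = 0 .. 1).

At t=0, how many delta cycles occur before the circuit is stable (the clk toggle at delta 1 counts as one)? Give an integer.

4

[bits: clk,z,n0,r,x,u,v,p,y,n1]
t=0: Δ0=0111001010 Δ1=1111001010 Δ2=1010001010 Δ3=1000001010 Δ4=1000000010 | 4Δ
t=1: Δ0=1000000010 Δ1=0000000010 | 1Δ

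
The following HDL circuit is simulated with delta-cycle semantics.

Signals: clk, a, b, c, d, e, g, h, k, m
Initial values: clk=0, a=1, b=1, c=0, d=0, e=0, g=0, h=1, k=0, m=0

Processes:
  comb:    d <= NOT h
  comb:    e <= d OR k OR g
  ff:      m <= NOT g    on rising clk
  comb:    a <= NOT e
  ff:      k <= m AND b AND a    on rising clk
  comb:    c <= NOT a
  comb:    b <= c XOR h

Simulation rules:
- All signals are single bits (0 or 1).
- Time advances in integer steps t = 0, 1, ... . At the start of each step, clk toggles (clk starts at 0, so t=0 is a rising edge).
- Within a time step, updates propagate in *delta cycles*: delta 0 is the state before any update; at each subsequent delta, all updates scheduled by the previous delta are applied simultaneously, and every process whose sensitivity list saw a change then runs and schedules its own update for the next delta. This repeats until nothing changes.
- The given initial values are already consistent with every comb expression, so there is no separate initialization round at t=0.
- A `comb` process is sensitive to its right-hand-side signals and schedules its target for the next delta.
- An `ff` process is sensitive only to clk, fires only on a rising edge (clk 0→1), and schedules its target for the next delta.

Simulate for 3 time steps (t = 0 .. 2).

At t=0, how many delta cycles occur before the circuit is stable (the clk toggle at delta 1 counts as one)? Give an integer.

2

t=0 Δ0: b=1 clk=0 k=0 m=0 a=1 d=0 e=0 h=1 g=0 c=0
  Δ1: clk:0→1
  Δ2: m:0→1
  (2Δ to stable)
t=1 Δ0: b=1 clk=1 k=0 m=1 a=1 d=0 e=0 h=1 g=0 c=0
  Δ1: clk:1→0
  (1Δ to stable)
t=2 Δ0: b=1 clk=0 k=0 m=1 a=1 d=0 e=0 h=1 g=0 c=0
  Δ1: clk:0→1
  Δ2: k:0→1
  Δ3: e:0→1
  Δ4: a:1→0
  Δ5: c:0→1
  Δ6: b:1→0
  (6Δ to stable)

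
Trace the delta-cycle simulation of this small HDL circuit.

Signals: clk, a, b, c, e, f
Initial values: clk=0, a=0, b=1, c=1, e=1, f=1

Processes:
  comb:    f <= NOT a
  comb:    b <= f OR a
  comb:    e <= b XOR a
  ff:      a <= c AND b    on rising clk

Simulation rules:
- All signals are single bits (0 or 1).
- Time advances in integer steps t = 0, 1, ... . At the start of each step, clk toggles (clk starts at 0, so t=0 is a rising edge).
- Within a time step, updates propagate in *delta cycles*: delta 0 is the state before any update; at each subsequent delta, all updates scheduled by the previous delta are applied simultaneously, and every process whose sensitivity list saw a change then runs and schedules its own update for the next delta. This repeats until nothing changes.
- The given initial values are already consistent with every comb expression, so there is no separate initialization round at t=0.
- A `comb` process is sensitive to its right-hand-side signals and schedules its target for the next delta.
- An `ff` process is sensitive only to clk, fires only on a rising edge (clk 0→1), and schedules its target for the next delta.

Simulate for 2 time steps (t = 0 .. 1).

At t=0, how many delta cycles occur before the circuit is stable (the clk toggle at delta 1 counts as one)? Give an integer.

t0.Δ0 clk=0 c=1 e=1 b=1 a=0 f=1
t0.Δ1 clk=1 c=1 e=1 b=1 a=0 f=1
t0.Δ2 clk=1 c=1 e=1 b=1 a=1 f=1
t0.Δ3 clk=1 c=1 e=0 b=1 a=1 f=0
t1.Δ0 clk=1 c=1 e=0 b=1 a=1 f=0
t1.Δ1 clk=0 c=1 e=0 b=1 a=1 f=0

3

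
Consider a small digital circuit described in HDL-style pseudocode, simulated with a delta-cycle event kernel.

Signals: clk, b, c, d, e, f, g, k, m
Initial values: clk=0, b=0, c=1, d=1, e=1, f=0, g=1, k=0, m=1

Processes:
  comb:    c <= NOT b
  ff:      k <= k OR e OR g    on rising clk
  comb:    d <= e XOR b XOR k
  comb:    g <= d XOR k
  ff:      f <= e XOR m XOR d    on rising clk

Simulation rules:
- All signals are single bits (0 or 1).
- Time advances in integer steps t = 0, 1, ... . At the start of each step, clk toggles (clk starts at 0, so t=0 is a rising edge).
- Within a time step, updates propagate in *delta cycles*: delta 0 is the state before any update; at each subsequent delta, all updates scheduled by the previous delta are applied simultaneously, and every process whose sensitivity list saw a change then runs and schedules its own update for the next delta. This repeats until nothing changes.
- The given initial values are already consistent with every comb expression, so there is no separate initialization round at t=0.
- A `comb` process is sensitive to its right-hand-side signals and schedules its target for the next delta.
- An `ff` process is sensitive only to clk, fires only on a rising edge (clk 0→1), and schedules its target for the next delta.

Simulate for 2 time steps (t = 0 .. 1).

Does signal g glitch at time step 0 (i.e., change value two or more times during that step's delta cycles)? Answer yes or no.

yes

t=0 Δ0: m=1 c=1 b=0 clk=0 f=0 d=1 g=1 e=1 k=0
  Δ1: clk:0→1
  Δ2: f:0→1, k:0→1
  Δ3: d:1→0, g:1→0
  Δ4: g:0→1
  (4Δ to stable)
t=1 Δ0: m=1 c=1 b=0 clk=1 f=1 d=0 g=1 e=1 k=1
  Δ1: clk:1→0
  (1Δ to stable)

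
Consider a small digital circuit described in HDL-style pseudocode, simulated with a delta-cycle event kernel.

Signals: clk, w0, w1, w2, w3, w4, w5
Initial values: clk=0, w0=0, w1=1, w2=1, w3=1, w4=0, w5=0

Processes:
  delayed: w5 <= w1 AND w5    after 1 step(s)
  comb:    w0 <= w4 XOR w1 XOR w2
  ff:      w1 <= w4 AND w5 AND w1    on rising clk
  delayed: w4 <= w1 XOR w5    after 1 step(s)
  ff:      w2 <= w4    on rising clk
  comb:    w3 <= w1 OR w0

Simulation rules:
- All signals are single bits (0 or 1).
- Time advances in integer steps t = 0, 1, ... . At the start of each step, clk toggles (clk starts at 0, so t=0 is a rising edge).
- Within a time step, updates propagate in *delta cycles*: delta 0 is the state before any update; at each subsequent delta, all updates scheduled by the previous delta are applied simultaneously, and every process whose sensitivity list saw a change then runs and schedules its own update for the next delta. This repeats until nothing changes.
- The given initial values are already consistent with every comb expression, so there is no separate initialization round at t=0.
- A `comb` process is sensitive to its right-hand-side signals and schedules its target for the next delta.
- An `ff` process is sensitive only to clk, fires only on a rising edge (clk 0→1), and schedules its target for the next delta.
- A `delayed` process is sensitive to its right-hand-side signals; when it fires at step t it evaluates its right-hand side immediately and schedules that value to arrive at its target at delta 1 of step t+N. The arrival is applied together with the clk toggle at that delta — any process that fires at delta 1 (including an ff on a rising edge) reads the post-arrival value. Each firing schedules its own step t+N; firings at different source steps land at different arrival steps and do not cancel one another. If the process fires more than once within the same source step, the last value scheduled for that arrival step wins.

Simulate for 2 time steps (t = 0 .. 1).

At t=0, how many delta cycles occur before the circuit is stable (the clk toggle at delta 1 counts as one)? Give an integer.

3

t=0 Δ0: w2=1 w3=1 w1=1 w4=0 clk=0 w5=0 w0=0
  Δ1: clk:0→1
  Δ2: w2:1→0, w1:1→0
  Δ3: w3:1→0
  (3Δ to stable)
t=1 Δ0: w2=0 w3=0 w1=0 w4=0 clk=1 w5=0 w0=0
  Δ1: clk:1→0
  (1Δ to stable)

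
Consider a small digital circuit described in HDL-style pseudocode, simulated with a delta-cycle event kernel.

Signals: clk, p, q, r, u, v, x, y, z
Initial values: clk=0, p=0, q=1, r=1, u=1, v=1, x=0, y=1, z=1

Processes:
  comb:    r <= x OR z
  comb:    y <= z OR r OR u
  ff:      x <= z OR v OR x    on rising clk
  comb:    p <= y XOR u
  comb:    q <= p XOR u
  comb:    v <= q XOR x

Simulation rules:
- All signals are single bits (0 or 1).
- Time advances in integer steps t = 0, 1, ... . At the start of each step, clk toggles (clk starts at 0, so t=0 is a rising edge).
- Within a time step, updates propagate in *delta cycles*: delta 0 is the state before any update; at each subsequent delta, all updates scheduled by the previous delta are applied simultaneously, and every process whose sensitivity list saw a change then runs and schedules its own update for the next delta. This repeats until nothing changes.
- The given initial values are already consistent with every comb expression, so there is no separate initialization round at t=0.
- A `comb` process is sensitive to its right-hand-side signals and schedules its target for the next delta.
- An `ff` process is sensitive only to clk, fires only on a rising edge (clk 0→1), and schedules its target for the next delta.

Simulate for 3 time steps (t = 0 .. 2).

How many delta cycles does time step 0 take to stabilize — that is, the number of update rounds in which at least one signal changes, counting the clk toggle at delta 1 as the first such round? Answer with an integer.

3

t=0 Δ0: y=1 z=1 x=0 p=0 clk=0 v=1 u=1 q=1 r=1
  Δ1: clk:0→1
  Δ2: x:0→1
  Δ3: v:1→0
  (3Δ to stable)
t=1 Δ0: y=1 z=1 x=1 p=0 clk=1 v=0 u=1 q=1 r=1
  Δ1: clk:1→0
  (1Δ to stable)
t=2 Δ0: y=1 z=1 x=1 p=0 clk=0 v=0 u=1 q=1 r=1
  Δ1: clk:0→1
  (1Δ to stable)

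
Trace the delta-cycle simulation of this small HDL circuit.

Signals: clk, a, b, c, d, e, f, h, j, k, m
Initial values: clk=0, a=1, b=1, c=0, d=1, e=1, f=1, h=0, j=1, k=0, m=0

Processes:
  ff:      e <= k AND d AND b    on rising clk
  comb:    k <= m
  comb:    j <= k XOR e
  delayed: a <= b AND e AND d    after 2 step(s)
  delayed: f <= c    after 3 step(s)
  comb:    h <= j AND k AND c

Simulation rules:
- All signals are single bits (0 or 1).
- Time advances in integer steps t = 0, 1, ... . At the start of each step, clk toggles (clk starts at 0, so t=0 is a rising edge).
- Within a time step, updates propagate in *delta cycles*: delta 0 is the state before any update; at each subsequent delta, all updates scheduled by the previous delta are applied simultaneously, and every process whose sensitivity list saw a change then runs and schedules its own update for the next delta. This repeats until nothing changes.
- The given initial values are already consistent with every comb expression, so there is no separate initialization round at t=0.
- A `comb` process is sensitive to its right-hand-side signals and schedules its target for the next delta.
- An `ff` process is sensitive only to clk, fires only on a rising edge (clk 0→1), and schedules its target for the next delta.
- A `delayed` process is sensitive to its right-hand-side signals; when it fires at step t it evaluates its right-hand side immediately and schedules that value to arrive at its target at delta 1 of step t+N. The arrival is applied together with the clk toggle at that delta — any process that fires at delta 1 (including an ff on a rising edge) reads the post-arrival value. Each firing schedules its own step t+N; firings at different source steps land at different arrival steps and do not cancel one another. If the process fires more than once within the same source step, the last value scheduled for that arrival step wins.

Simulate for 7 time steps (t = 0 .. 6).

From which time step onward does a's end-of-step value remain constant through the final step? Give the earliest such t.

[bits: m,clk,b,f,k,d,a,j,c,e,h]
t=0: Δ0=00110111010 Δ1=01110111010 Δ2=01110111000 Δ3=01110110000 | 3Δ
t=1: Δ0=01110110000 Δ1=00110110000 | 1Δ
t=2: Δ0=00110110000 Δ1=01110100000 | 1Δ
t=3: Δ0=01110100000 Δ1=00110100000 | 1Δ
t=4: Δ0=00110100000 Δ1=01110100000 | 1Δ
t=5: Δ0=01110100000 Δ1=00110100000 | 1Δ
t=6: Δ0=00110100000 Δ1=01110100000 | 1Δ

2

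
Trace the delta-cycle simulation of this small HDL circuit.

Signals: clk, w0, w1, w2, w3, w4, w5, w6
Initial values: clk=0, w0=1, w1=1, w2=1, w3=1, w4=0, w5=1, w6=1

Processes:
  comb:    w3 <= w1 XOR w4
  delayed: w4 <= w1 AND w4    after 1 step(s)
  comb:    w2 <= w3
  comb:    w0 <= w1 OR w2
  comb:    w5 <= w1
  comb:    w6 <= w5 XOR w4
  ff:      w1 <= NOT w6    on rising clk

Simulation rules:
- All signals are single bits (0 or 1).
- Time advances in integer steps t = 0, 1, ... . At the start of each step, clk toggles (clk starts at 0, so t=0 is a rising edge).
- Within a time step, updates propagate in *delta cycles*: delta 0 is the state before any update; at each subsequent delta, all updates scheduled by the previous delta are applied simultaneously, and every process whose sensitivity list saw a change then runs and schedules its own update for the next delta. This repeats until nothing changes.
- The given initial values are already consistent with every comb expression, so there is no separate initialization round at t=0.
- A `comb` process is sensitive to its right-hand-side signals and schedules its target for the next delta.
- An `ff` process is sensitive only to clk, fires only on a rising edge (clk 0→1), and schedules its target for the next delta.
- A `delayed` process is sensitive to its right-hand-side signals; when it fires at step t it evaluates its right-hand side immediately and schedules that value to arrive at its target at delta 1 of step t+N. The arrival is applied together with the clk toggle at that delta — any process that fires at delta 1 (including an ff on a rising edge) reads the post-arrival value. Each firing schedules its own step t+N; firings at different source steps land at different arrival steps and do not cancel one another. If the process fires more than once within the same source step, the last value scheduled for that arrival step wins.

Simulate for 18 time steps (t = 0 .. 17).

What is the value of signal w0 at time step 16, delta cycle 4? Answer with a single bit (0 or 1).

1

[bits: w6,clk,w4,w5,w1,w3,w0,w2]
t=0: Δ0=10011111 Δ1=11011111 Δ2=11010111 Δ3=11000011 Δ4=01000010 Δ5=01000000 | 5Δ
t=1: Δ0=01000000 Δ1=00000000 | 1Δ
t=2: Δ0=00000000 Δ1=01000000 Δ2=01001000 Δ3=01011110 Δ4=11011111 | 4Δ
t=3: Δ0=11011111 Δ1=10011111 | 1Δ
t=4: Δ0=10011111 Δ1=11011111 Δ2=11010111 Δ3=11000011 Δ4=01000010 Δ5=01000000 | 5Δ
t=5: Δ0=01000000 Δ1=00000000 | 1Δ
t=6: Δ0=00000000 Δ1=01000000 Δ2=01001000 Δ3=01011110 Δ4=11011111 | 4Δ
t=7: Δ0=11011111 Δ1=10011111 | 1Δ
t=8: Δ0=10011111 Δ1=11011111 Δ2=11010111 Δ3=11000011 Δ4=01000010 Δ5=01000000 | 5Δ
t=9: Δ0=01000000 Δ1=00000000 | 1Δ
t=10: Δ0=00000000 Δ1=01000000 Δ2=01001000 Δ3=01011110 Δ4=11011111 | 4Δ
t=11: Δ0=11011111 Δ1=10011111 | 1Δ
t=12: Δ0=10011111 Δ1=11011111 Δ2=11010111 Δ3=11000011 Δ4=01000010 Δ5=01000000 | 5Δ
t=13: Δ0=01000000 Δ1=00000000 | 1Δ
t=14: Δ0=00000000 Δ1=01000000 Δ2=01001000 Δ3=01011110 Δ4=11011111 | 4Δ
t=15: Δ0=11011111 Δ1=10011111 | 1Δ
t=16: Δ0=10011111 Δ1=11011111 Δ2=11010111 Δ3=11000011 Δ4=01000010 Δ5=01000000 | 5Δ
t=17: Δ0=01000000 Δ1=00000000 | 1Δ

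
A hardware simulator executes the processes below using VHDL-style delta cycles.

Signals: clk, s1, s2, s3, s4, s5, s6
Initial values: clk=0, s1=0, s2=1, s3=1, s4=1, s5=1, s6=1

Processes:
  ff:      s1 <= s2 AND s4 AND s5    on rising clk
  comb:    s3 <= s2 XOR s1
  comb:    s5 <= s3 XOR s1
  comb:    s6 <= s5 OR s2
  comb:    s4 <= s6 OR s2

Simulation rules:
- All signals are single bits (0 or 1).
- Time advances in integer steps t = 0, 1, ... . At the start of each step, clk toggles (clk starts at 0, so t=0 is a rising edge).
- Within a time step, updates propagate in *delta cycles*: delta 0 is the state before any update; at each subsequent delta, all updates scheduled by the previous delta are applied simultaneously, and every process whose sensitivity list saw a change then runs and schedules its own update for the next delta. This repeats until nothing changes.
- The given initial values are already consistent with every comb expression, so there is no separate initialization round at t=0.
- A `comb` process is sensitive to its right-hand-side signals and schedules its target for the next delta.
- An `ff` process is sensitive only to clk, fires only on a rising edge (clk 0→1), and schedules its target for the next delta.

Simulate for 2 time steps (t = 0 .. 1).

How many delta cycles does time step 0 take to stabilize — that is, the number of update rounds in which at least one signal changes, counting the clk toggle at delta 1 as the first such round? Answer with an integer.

4

t=0 Δ0: clk=0 s4=1 s3=1 s5=1 s6=1 s2=1 s1=0
  Δ1: clk:0→1
  Δ2: s1:0→1
  Δ3: s3:1→0, s5:1→0
  Δ4: s5:0→1
  (4Δ to stable)
t=1 Δ0: clk=1 s4=1 s3=0 s5=1 s6=1 s2=1 s1=1
  Δ1: clk:1→0
  (1Δ to stable)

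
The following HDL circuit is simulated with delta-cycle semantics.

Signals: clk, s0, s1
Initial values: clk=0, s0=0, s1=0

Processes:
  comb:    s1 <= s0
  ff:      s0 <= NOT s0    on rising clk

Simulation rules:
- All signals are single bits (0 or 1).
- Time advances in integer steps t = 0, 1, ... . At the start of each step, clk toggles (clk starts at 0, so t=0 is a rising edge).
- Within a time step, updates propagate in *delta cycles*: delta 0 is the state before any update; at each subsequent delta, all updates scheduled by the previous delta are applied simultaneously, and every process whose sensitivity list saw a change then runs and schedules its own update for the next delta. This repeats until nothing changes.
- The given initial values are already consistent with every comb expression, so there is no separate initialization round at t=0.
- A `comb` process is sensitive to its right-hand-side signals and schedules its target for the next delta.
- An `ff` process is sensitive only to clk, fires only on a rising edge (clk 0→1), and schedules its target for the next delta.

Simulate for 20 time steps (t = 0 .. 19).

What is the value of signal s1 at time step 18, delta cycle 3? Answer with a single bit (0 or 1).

0

t0.Δ0 s0=0 s1=0 clk=0
t0.Δ1 s0=0 s1=0 clk=1
t0.Δ2 s0=1 s1=0 clk=1
t0.Δ3 s0=1 s1=1 clk=1
t1.Δ0 s0=1 s1=1 clk=1
t1.Δ1 s0=1 s1=1 clk=0
t2.Δ0 s0=1 s1=1 clk=0
t2.Δ1 s0=1 s1=1 clk=1
t2.Δ2 s0=0 s1=1 clk=1
t2.Δ3 s0=0 s1=0 clk=1
t3.Δ0 s0=0 s1=0 clk=1
t3.Δ1 s0=0 s1=0 clk=0
t4.Δ0 s0=0 s1=0 clk=0
t4.Δ1 s0=0 s1=0 clk=1
t4.Δ2 s0=1 s1=0 clk=1
t4.Δ3 s0=1 s1=1 clk=1
t5.Δ0 s0=1 s1=1 clk=1
t5.Δ1 s0=1 s1=1 clk=0
t6.Δ0 s0=1 s1=1 clk=0
t6.Δ1 s0=1 s1=1 clk=1
t6.Δ2 s0=0 s1=1 clk=1
t6.Δ3 s0=0 s1=0 clk=1
t7.Δ0 s0=0 s1=0 clk=1
t7.Δ1 s0=0 s1=0 clk=0
t8.Δ0 s0=0 s1=0 clk=0
t8.Δ1 s0=0 s1=0 clk=1
t8.Δ2 s0=1 s1=0 clk=1
t8.Δ3 s0=1 s1=1 clk=1
t9.Δ0 s0=1 s1=1 clk=1
t9.Δ1 s0=1 s1=1 clk=0
t10.Δ0 s0=1 s1=1 clk=0
t10.Δ1 s0=1 s1=1 clk=1
t10.Δ2 s0=0 s1=1 clk=1
t10.Δ3 s0=0 s1=0 clk=1
t11.Δ0 s0=0 s1=0 clk=1
t11.Δ1 s0=0 s1=0 clk=0
t12.Δ0 s0=0 s1=0 clk=0
t12.Δ1 s0=0 s1=0 clk=1
t12.Δ2 s0=1 s1=0 clk=1
t12.Δ3 s0=1 s1=1 clk=1
t13.Δ0 s0=1 s1=1 clk=1
t13.Δ1 s0=1 s1=1 clk=0
t14.Δ0 s0=1 s1=1 clk=0
t14.Δ1 s0=1 s1=1 clk=1
t14.Δ2 s0=0 s1=1 clk=1
t14.Δ3 s0=0 s1=0 clk=1
t15.Δ0 s0=0 s1=0 clk=1
t15.Δ1 s0=0 s1=0 clk=0
t16.Δ0 s0=0 s1=0 clk=0
t16.Δ1 s0=0 s1=0 clk=1
t16.Δ2 s0=1 s1=0 clk=1
t16.Δ3 s0=1 s1=1 clk=1
t17.Δ0 s0=1 s1=1 clk=1
t17.Δ1 s0=1 s1=1 clk=0
t18.Δ0 s0=1 s1=1 clk=0
t18.Δ1 s0=1 s1=1 clk=1
t18.Δ2 s0=0 s1=1 clk=1
t18.Δ3 s0=0 s1=0 clk=1
t19.Δ0 s0=0 s1=0 clk=1
t19.Δ1 s0=0 s1=0 clk=0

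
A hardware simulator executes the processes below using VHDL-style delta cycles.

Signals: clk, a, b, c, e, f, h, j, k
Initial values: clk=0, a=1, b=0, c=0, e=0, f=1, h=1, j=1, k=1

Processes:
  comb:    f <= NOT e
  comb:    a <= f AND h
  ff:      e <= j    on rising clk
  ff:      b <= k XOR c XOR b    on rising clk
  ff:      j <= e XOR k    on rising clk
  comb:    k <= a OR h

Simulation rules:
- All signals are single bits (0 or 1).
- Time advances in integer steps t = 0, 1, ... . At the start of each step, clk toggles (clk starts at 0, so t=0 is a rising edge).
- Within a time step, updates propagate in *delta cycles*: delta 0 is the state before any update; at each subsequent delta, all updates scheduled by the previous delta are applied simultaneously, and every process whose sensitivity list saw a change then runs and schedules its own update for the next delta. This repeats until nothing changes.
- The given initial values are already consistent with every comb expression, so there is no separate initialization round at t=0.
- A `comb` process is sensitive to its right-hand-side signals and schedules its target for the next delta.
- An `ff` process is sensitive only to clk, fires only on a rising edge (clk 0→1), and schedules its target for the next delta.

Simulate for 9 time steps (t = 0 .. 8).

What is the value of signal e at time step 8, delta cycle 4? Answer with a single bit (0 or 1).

1

t=0 Δ0: f=1 b=0 h=1 c=0 j=1 a=1 clk=0 e=0 k=1
  Δ1: clk:0→1
  Δ2: b:0→1, e:0→1
  Δ3: f:1→0
  Δ4: a:1→0
  (4Δ to stable)
t=1 Δ0: f=0 b=1 h=1 c=0 j=1 a=0 clk=1 e=1 k=1
  Δ1: clk:1→0
  (1Δ to stable)
t=2 Δ0: f=0 b=1 h=1 c=0 j=1 a=0 clk=0 e=1 k=1
  Δ1: clk:0→1
  Δ2: b:1→0, j:1→0
  (2Δ to stable)
t=3 Δ0: f=0 b=0 h=1 c=0 j=0 a=0 clk=1 e=1 k=1
  Δ1: clk:1→0
  (1Δ to stable)
t=4 Δ0: f=0 b=0 h=1 c=0 j=0 a=0 clk=0 e=1 k=1
  Δ1: clk:0→1
  Δ2: b:0→1, e:1→0
  Δ3: f:0→1
  Δ4: a:0→1
  (4Δ to stable)
t=5 Δ0: f=1 b=1 h=1 c=0 j=0 a=1 clk=1 e=0 k=1
  Δ1: clk:1→0
  (1Δ to stable)
t=6 Δ0: f=1 b=1 h=1 c=0 j=0 a=1 clk=0 e=0 k=1
  Δ1: clk:0→1
  Δ2: b:1→0, j:0→1
  (2Δ to stable)
t=7 Δ0: f=1 b=0 h=1 c=0 j=1 a=1 clk=1 e=0 k=1
  Δ1: clk:1→0
  (1Δ to stable)
t=8 Δ0: f=1 b=0 h=1 c=0 j=1 a=1 clk=0 e=0 k=1
  Δ1: clk:0→1
  Δ2: b:0→1, e:0→1
  Δ3: f:1→0
  Δ4: a:1→0
  (4Δ to stable)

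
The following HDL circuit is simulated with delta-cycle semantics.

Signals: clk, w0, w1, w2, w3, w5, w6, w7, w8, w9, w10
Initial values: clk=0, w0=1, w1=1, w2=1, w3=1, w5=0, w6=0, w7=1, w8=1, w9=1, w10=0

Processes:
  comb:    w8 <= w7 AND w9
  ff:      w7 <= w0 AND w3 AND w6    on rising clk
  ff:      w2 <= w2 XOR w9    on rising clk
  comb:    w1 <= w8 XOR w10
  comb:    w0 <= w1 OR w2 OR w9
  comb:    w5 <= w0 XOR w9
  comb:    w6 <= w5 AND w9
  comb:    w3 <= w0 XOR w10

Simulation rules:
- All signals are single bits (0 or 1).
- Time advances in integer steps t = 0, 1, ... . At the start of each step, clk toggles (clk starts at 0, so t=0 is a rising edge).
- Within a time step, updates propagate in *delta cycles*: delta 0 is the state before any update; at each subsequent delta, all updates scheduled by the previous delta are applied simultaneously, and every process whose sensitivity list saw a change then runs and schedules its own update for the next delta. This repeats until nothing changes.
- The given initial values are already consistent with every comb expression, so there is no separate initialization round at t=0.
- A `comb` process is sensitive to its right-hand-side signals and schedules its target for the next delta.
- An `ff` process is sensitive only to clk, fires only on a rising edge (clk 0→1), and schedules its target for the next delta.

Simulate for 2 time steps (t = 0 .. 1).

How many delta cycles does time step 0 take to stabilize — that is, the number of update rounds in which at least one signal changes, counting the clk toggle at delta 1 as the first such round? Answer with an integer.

4

t0.Δ0 w10=0 w6=0 w2=1 w0=1 w7=1 w5=0 w9=1 w8=1 w1=1 w3=1 clk=0
t0.Δ1 w10=0 w6=0 w2=1 w0=1 w7=1 w5=0 w9=1 w8=1 w1=1 w3=1 clk=1
t0.Δ2 w10=0 w6=0 w2=0 w0=1 w7=0 w5=0 w9=1 w8=1 w1=1 w3=1 clk=1
t0.Δ3 w10=0 w6=0 w2=0 w0=1 w7=0 w5=0 w9=1 w8=0 w1=1 w3=1 clk=1
t0.Δ4 w10=0 w6=0 w2=0 w0=1 w7=0 w5=0 w9=1 w8=0 w1=0 w3=1 clk=1
t1.Δ0 w10=0 w6=0 w2=0 w0=1 w7=0 w5=0 w9=1 w8=0 w1=0 w3=1 clk=1
t1.Δ1 w10=0 w6=0 w2=0 w0=1 w7=0 w5=0 w9=1 w8=0 w1=0 w3=1 clk=0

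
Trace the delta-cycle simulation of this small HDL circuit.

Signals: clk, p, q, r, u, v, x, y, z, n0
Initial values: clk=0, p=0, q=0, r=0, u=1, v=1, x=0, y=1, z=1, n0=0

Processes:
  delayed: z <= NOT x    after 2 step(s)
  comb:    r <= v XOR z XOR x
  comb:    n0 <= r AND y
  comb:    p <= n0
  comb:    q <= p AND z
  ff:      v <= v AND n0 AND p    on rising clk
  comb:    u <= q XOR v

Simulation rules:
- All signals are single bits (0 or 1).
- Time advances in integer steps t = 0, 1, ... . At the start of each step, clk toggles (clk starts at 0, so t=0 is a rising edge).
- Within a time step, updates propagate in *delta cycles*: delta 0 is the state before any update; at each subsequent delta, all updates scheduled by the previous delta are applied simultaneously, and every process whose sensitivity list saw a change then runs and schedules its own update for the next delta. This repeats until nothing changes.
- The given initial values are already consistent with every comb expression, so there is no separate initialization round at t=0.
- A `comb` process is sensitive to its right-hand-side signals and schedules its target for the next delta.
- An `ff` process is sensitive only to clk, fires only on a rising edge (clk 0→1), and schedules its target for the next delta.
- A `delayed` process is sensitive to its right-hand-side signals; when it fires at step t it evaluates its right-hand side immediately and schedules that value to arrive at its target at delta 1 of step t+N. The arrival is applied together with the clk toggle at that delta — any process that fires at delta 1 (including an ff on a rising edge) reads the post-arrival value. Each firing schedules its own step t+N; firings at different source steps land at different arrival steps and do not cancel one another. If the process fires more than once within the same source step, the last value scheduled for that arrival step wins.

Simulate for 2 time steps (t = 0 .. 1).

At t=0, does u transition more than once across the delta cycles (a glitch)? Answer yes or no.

t=0 Δ0: q=0 x=0 n0=0 v=1 y=1 r=0 clk=0 z=1 u=1 p=0
  Δ1: clk:0→1
  Δ2: v:1→0
  Δ3: r:0→1, u:1→0
  Δ4: n0:0→1
  Δ5: p:0→1
  Δ6: q:0→1
  Δ7: u:0→1
  (7Δ to stable)
t=1 Δ0: q=1 x=0 n0=1 v=0 y=1 r=1 clk=1 z=1 u=1 p=1
  Δ1: clk:1→0
  (1Δ to stable)

yes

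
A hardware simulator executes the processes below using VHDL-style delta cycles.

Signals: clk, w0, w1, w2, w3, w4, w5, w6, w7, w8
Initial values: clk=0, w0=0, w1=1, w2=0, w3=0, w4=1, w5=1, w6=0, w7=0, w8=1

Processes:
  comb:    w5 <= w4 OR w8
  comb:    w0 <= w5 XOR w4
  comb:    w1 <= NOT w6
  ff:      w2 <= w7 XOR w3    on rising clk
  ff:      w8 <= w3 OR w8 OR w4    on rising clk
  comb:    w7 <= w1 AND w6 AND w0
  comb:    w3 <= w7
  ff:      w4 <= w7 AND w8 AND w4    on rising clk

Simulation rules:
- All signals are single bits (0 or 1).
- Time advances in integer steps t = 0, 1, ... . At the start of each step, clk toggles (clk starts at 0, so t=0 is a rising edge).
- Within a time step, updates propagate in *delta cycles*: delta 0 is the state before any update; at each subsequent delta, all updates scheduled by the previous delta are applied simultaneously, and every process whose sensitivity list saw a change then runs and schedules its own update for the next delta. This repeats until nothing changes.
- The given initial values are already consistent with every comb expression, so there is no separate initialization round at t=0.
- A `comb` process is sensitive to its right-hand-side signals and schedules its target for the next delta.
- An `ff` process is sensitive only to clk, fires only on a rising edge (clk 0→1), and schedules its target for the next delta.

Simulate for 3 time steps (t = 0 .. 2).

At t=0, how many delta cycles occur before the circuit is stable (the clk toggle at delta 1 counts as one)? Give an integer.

[bits: w4,w3,clk,w8,w7,w5,w1,w2,w6,w0]
t=0: Δ0=1001011000 Δ1=1011011000 Δ2=0011011000 Δ3=0011011001 | 3Δ
t=1: Δ0=0011011001 Δ1=0001011001 | 1Δ
t=2: Δ0=0001011001 Δ1=0011011001 | 1Δ

3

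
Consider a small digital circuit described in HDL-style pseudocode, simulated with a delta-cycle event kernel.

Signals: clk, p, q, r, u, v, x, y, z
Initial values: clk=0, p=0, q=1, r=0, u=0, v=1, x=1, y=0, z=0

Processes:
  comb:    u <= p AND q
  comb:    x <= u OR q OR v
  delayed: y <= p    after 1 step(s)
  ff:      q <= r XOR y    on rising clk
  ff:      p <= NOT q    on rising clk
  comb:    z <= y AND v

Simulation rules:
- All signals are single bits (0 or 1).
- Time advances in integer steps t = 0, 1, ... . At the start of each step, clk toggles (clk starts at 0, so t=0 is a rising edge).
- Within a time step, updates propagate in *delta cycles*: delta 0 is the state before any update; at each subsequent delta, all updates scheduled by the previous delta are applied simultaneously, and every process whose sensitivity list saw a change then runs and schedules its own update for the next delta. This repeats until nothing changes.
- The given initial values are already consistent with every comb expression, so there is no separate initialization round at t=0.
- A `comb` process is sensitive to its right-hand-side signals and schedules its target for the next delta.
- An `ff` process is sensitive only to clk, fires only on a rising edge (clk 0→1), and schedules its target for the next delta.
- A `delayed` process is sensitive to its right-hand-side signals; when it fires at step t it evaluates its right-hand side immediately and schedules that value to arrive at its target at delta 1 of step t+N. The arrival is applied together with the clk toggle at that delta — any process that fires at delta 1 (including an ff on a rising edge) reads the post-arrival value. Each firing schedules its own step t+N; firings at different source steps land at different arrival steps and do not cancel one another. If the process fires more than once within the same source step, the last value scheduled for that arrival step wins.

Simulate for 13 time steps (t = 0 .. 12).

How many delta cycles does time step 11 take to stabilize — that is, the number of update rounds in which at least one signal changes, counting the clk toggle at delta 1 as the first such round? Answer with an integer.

t=0 Δ0: r=0 p=0 clk=0 z=0 x=1 u=0 y=0 v=1 q=1
  Δ1: clk:0→1
  Δ2: q:1→0
  (2Δ to stable)
t=1 Δ0: r=0 p=0 clk=1 z=0 x=1 u=0 y=0 v=1 q=0
  Δ1: clk:1→0
  (1Δ to stable)
t=2 Δ0: r=0 p=0 clk=0 z=0 x=1 u=0 y=0 v=1 q=0
  Δ1: clk:0→1
  Δ2: p:0→1
  (2Δ to stable)
t=3 Δ0: r=0 p=1 clk=1 z=0 x=1 u=0 y=0 v=1 q=0
  Δ1: clk:1→0, y:0→1
  Δ2: z:0→1
  (2Δ to stable)
t=4 Δ0: r=0 p=1 clk=0 z=1 x=1 u=0 y=1 v=1 q=0
  Δ1: clk:0→1
  Δ2: q:0→1
  Δ3: u:0→1
  (3Δ to stable)
t=5 Δ0: r=0 p=1 clk=1 z=1 x=1 u=1 y=1 v=1 q=1
  Δ1: clk:1→0
  (1Δ to stable)
t=6 Δ0: r=0 p=1 clk=0 z=1 x=1 u=1 y=1 v=1 q=1
  Δ1: clk:0→1
  Δ2: p:1→0
  Δ3: u:1→0
  (3Δ to stable)
t=7 Δ0: r=0 p=0 clk=1 z=1 x=1 u=0 y=1 v=1 q=1
  Δ1: clk:1→0, y:1→0
  Δ2: z:1→0
  (2Δ to stable)
t=8 Δ0: r=0 p=0 clk=0 z=0 x=1 u=0 y=0 v=1 q=1
  Δ1: clk:0→1
  Δ2: q:1→0
  (2Δ to stable)
t=9 Δ0: r=0 p=0 clk=1 z=0 x=1 u=0 y=0 v=1 q=0
  Δ1: clk:1→0
  (1Δ to stable)
t=10 Δ0: r=0 p=0 clk=0 z=0 x=1 u=0 y=0 v=1 q=0
  Δ1: clk:0→1
  Δ2: p:0→1
  (2Δ to stable)
t=11 Δ0: r=0 p=1 clk=1 z=0 x=1 u=0 y=0 v=1 q=0
  Δ1: clk:1→0, y:0→1
  Δ2: z:0→1
  (2Δ to stable)
t=12 Δ0: r=0 p=1 clk=0 z=1 x=1 u=0 y=1 v=1 q=0
  Δ1: clk:0→1
  Δ2: q:0→1
  Δ3: u:0→1
  (3Δ to stable)

2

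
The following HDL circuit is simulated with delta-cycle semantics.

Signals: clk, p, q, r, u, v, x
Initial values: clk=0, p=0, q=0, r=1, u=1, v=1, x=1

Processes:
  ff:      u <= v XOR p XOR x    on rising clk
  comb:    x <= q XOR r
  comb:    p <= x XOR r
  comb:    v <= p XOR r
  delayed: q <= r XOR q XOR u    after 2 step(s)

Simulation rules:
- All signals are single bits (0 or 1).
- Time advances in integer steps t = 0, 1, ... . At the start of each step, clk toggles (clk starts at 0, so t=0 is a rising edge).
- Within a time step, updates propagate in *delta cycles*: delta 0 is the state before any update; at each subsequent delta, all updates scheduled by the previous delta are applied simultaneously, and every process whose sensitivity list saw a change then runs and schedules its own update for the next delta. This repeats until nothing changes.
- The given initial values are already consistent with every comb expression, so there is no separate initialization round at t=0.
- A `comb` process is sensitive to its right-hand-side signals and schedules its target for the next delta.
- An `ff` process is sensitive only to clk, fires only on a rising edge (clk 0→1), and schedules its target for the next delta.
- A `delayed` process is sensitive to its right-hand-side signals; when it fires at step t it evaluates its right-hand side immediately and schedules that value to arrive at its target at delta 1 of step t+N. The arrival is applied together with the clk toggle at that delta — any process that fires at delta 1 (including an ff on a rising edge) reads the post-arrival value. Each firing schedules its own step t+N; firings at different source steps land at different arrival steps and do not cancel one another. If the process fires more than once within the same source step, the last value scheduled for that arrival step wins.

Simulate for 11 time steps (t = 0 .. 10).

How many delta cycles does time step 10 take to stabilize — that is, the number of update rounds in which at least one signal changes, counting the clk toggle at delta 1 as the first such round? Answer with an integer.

4

[bits: r,v,u,x,q,clk,p]
t=0: Δ0=1111000 Δ1=1111010 Δ2=1101010 | 2Δ
t=1: Δ0=1101010 Δ1=1101000 | 1Δ
t=2: Δ0=1101000 Δ1=1101110 Δ2=1100110 Δ3=1100111 Δ4=1000111 | 4Δ
t=3: Δ0=1000111 Δ1=1000101 | 1Δ
t=4: Δ0=1000101 Δ1=1000011 Δ2=1011011 Δ3=1011010 Δ4=1111010 | 4Δ
t=5: Δ0=1111010 Δ1=1111000 | 1Δ
t=6: Δ0=1111000 Δ1=1111010 Δ2=1101010 | 2Δ
t=7: Δ0=1101010 Δ1=1101000 | 1Δ
t=8: Δ0=1101000 Δ1=1101110 Δ2=1100110 Δ3=1100111 Δ4=1000111 | 4Δ
t=9: Δ0=1000111 Δ1=1000101 | 1Δ
t=10: Δ0=1000101 Δ1=1000011 Δ2=1011011 Δ3=1011010 Δ4=1111010 | 4Δ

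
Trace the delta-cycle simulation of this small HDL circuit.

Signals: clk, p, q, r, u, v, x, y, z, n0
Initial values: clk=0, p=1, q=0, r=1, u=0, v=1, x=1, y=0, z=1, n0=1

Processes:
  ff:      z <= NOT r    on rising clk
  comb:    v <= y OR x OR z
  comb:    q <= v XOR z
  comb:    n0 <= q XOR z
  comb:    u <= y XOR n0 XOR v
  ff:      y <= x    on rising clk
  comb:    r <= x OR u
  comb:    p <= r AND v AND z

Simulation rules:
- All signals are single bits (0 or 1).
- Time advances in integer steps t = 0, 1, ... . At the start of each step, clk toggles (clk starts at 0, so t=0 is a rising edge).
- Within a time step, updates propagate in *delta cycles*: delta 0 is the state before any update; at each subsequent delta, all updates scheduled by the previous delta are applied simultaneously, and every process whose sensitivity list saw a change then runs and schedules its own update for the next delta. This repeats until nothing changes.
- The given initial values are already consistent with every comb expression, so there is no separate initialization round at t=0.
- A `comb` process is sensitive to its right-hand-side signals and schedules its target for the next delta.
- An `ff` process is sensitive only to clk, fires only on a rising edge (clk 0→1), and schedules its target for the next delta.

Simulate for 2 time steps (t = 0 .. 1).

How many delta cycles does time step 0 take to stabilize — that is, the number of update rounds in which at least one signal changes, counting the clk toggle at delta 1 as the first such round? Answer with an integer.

5

t0.Δ0 x=1 v=1 q=0 r=1 p=1 clk=0 u=0 y=0 n0=1 z=1
t0.Δ1 x=1 v=1 q=0 r=1 p=1 clk=1 u=0 y=0 n0=1 z=1
t0.Δ2 x=1 v=1 q=0 r=1 p=1 clk=1 u=0 y=1 n0=1 z=0
t0.Δ3 x=1 v=1 q=1 r=1 p=0 clk=1 u=1 y=1 n0=0 z=0
t0.Δ4 x=1 v=1 q=1 r=1 p=0 clk=1 u=0 y=1 n0=1 z=0
t0.Δ5 x=1 v=1 q=1 r=1 p=0 clk=1 u=1 y=1 n0=1 z=0
t1.Δ0 x=1 v=1 q=1 r=1 p=0 clk=1 u=1 y=1 n0=1 z=0
t1.Δ1 x=1 v=1 q=1 r=1 p=0 clk=0 u=1 y=1 n0=1 z=0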